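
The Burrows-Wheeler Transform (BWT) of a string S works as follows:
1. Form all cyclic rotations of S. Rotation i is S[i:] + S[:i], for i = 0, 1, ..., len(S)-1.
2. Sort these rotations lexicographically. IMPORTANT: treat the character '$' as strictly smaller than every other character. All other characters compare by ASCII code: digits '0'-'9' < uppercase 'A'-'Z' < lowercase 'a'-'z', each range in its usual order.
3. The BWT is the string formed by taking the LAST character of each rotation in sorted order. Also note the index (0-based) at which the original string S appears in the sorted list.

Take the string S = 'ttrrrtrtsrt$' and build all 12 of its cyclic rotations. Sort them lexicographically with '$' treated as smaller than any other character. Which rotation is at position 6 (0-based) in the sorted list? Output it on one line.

All 12 rotations (rotation i = S[i:]+S[:i]):
  rot[0] = ttrrrtrtsrt$
  rot[1] = trrrtrtsrt$t
  rot[2] = rrrtrtsrt$tt
  rot[3] = rrtrtsrt$ttr
  rot[4] = rtrtsrt$ttrr
  rot[5] = trtsrt$ttrrr
  rot[6] = rtsrt$ttrrrt
  rot[7] = tsrt$ttrrrtr
  rot[8] = srt$ttrrrtrt
  rot[9] = rt$ttrrrtrts
  rot[10] = t$ttrrrtrtsr
  rot[11] = $ttrrrtrtsrt
Sorted (with $ < everything):
  sorted[0] = $ttrrrtrtsrt
  sorted[1] = rrrtrtsrt$tt
  sorted[2] = rrtrtsrt$ttr
  sorted[3] = rt$ttrrrtrts
  sorted[4] = rtrtsrt$ttrr
  sorted[5] = rtsrt$ttrrrt
  sorted[6] = srt$ttrrrtrt
  sorted[7] = t$ttrrrtrtsr
  sorted[8] = trrrtrtsrt$t
  sorted[9] = trtsrt$ttrrr
  sorted[10] = tsrt$ttrrrtr
  sorted[11] = ttrrrtrtsrt$
sorted[6] = srt$ttrrrtrt

Answer: srt$ttrrrtrt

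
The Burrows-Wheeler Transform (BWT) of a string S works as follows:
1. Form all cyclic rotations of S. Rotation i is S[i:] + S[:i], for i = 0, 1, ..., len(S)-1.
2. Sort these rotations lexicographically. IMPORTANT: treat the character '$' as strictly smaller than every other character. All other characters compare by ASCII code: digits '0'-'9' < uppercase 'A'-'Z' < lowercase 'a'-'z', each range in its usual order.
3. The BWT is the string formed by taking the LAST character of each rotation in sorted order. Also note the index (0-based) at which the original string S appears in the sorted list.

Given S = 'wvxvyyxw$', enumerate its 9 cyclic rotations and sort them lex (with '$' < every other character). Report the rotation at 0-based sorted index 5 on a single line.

Answer: xvyyxw$wv

Derivation:
All 9 rotations (rotation i = S[i:]+S[:i]):
  rot[0] = wvxvyyxw$
  rot[1] = vxvyyxw$w
  rot[2] = xvyyxw$wv
  rot[3] = vyyxw$wvx
  rot[4] = yyxw$wvxv
  rot[5] = yxw$wvxvy
  rot[6] = xw$wvxvyy
  rot[7] = w$wvxvyyx
  rot[8] = $wvxvyyxw
Sorted (with $ < everything):
  sorted[0] = $wvxvyyxw
  sorted[1] = vxvyyxw$w
  sorted[2] = vyyxw$wvx
  sorted[3] = w$wvxvyyx
  sorted[4] = wvxvyyxw$
  sorted[5] = xvyyxw$wv
  sorted[6] = xw$wvxvyy
  sorted[7] = yxw$wvxvy
  sorted[8] = yyxw$wvxv
sorted[5] = xvyyxw$wv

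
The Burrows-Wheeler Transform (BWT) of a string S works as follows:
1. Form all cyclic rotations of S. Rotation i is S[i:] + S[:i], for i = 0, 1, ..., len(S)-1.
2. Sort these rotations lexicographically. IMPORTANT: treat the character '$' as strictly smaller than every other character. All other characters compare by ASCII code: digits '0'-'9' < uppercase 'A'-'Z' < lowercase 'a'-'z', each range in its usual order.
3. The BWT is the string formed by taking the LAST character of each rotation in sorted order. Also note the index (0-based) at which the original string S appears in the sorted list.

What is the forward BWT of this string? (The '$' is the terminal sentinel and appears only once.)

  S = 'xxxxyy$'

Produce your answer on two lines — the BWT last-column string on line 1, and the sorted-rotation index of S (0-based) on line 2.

All 7 rotations (rotation i = S[i:]+S[:i]):
  rot[0] = xxxxyy$
  rot[1] = xxxyy$x
  rot[2] = xxyy$xx
  rot[3] = xyy$xxx
  rot[4] = yy$xxxx
  rot[5] = y$xxxxy
  rot[6] = $xxxxyy
Sorted (with $ < everything):
  sorted[0] = $xxxxyy  (last char: 'y')
  sorted[1] = xxxxyy$  (last char: '$')
  sorted[2] = xxxyy$x  (last char: 'x')
  sorted[3] = xxyy$xx  (last char: 'x')
  sorted[4] = xyy$xxx  (last char: 'x')
  sorted[5] = y$xxxxy  (last char: 'y')
  sorted[6] = yy$xxxx  (last char: 'x')
Last column: y$xxxyx
Original string S is at sorted index 1

Answer: y$xxxyx
1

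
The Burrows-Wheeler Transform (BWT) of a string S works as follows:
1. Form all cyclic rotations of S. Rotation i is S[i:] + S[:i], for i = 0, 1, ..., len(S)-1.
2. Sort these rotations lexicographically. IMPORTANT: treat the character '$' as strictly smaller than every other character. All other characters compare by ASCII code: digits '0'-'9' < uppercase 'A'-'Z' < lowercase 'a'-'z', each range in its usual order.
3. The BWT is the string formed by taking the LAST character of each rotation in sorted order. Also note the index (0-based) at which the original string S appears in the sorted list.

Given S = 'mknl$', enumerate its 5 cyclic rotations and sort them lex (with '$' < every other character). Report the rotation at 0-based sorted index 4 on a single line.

Answer: nl$mk

Derivation:
All 5 rotations (rotation i = S[i:]+S[:i]):
  rot[0] = mknl$
  rot[1] = knl$m
  rot[2] = nl$mk
  rot[3] = l$mkn
  rot[4] = $mknl
Sorted (with $ < everything):
  sorted[0] = $mknl
  sorted[1] = knl$m
  sorted[2] = l$mkn
  sorted[3] = mknl$
  sorted[4] = nl$mk
sorted[4] = nl$mk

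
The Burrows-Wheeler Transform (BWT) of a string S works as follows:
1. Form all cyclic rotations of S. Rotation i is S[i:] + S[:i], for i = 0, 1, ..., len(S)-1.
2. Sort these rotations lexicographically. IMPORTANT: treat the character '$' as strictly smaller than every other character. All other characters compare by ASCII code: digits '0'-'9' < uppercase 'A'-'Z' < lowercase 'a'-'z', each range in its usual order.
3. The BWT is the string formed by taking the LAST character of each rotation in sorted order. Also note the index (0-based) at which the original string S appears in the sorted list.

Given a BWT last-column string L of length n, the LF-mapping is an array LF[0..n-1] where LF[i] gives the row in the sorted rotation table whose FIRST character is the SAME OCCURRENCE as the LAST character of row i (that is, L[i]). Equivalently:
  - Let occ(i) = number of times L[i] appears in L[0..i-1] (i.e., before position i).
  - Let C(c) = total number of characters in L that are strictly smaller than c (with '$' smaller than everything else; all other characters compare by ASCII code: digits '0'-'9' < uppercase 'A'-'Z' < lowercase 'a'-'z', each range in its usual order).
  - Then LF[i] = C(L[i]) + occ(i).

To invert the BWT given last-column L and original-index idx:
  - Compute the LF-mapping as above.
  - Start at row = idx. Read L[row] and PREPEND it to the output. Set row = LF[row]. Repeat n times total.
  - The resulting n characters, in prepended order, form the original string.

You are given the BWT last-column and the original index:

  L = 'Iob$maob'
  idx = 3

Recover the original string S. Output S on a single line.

Answer: bambooI$

Derivation:
LF mapping: 1 6 3 0 5 2 7 4
Walk LF starting at row 3, prepending L[row]:
  step 1: row=3, L[3]='$', prepend. Next row=LF[3]=0
  step 2: row=0, L[0]='I', prepend. Next row=LF[0]=1
  step 3: row=1, L[1]='o', prepend. Next row=LF[1]=6
  step 4: row=6, L[6]='o', prepend. Next row=LF[6]=7
  step 5: row=7, L[7]='b', prepend. Next row=LF[7]=4
  step 6: row=4, L[4]='m', prepend. Next row=LF[4]=5
  step 7: row=5, L[5]='a', prepend. Next row=LF[5]=2
  step 8: row=2, L[2]='b', prepend. Next row=LF[2]=3
Reversed output: bambooI$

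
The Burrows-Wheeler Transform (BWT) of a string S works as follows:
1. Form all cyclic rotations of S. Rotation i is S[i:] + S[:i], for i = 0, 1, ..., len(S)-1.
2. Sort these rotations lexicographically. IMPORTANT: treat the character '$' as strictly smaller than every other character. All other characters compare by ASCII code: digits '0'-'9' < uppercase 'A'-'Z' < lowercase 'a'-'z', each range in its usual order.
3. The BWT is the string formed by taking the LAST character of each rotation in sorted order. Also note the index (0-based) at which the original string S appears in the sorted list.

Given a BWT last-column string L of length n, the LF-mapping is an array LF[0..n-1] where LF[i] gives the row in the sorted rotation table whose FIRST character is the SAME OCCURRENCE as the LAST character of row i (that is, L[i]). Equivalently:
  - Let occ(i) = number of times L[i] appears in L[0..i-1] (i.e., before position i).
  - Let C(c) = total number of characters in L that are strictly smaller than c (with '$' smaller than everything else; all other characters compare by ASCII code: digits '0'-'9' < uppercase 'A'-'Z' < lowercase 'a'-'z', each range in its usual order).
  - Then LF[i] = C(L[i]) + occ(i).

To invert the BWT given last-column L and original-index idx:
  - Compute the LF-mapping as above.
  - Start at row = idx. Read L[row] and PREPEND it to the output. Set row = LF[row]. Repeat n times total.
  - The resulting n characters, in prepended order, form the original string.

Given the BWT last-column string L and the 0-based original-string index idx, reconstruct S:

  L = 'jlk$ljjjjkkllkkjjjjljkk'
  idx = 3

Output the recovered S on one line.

Answer: jjkkkjlkjjjklljjklkjlj$

Derivation:
LF mapping: 1 18 11 0 19 2 3 4 5 12 13 20 21 14 15 6 7 8 9 22 10 16 17
Walk LF starting at row 3, prepending L[row]:
  step 1: row=3, L[3]='$', prepend. Next row=LF[3]=0
  step 2: row=0, L[0]='j', prepend. Next row=LF[0]=1
  step 3: row=1, L[1]='l', prepend. Next row=LF[1]=18
  step 4: row=18, L[18]='j', prepend. Next row=LF[18]=9
  step 5: row=9, L[9]='k', prepend. Next row=LF[9]=12
  step 6: row=12, L[12]='l', prepend. Next row=LF[12]=21
  step 7: row=21, L[21]='k', prepend. Next row=LF[21]=16
  step 8: row=16, L[16]='j', prepend. Next row=LF[16]=7
  step 9: row=7, L[7]='j', prepend. Next row=LF[7]=4
  step 10: row=4, L[4]='l', prepend. Next row=LF[4]=19
  step 11: row=19, L[19]='l', prepend. Next row=LF[19]=22
  step 12: row=22, L[22]='k', prepend. Next row=LF[22]=17
  step 13: row=17, L[17]='j', prepend. Next row=LF[17]=8
  step 14: row=8, L[8]='j', prepend. Next row=LF[8]=5
  step 15: row=5, L[5]='j', prepend. Next row=LF[5]=2
  step 16: row=2, L[2]='k', prepend. Next row=LF[2]=11
  step 17: row=11, L[11]='l', prepend. Next row=LF[11]=20
  step 18: row=20, L[20]='j', prepend. Next row=LF[20]=10
  step 19: row=10, L[10]='k', prepend. Next row=LF[10]=13
  step 20: row=13, L[13]='k', prepend. Next row=LF[13]=14
  step 21: row=14, L[14]='k', prepend. Next row=LF[14]=15
  step 22: row=15, L[15]='j', prepend. Next row=LF[15]=6
  step 23: row=6, L[6]='j', prepend. Next row=LF[6]=3
Reversed output: jjkkkjlkjjjklljjklkjlj$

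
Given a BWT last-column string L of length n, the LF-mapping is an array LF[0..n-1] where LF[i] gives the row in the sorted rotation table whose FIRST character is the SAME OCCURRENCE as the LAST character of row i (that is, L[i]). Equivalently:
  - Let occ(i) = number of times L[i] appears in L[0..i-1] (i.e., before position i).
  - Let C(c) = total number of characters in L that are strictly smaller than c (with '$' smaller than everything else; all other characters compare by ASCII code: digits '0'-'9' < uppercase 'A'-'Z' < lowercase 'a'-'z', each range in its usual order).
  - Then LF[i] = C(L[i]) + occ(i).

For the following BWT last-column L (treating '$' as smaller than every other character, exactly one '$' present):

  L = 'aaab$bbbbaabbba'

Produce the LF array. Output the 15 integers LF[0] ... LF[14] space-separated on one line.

Char counts: '$':1, 'a':6, 'b':8
C (first-col start): C('$')=0, C('a')=1, C('b')=7
L[0]='a': occ=0, LF[0]=C('a')+0=1+0=1
L[1]='a': occ=1, LF[1]=C('a')+1=1+1=2
L[2]='a': occ=2, LF[2]=C('a')+2=1+2=3
L[3]='b': occ=0, LF[3]=C('b')+0=7+0=7
L[4]='$': occ=0, LF[4]=C('$')+0=0+0=0
L[5]='b': occ=1, LF[5]=C('b')+1=7+1=8
L[6]='b': occ=2, LF[6]=C('b')+2=7+2=9
L[7]='b': occ=3, LF[7]=C('b')+3=7+3=10
L[8]='b': occ=4, LF[8]=C('b')+4=7+4=11
L[9]='a': occ=3, LF[9]=C('a')+3=1+3=4
L[10]='a': occ=4, LF[10]=C('a')+4=1+4=5
L[11]='b': occ=5, LF[11]=C('b')+5=7+5=12
L[12]='b': occ=6, LF[12]=C('b')+6=7+6=13
L[13]='b': occ=7, LF[13]=C('b')+7=7+7=14
L[14]='a': occ=5, LF[14]=C('a')+5=1+5=6

Answer: 1 2 3 7 0 8 9 10 11 4 5 12 13 14 6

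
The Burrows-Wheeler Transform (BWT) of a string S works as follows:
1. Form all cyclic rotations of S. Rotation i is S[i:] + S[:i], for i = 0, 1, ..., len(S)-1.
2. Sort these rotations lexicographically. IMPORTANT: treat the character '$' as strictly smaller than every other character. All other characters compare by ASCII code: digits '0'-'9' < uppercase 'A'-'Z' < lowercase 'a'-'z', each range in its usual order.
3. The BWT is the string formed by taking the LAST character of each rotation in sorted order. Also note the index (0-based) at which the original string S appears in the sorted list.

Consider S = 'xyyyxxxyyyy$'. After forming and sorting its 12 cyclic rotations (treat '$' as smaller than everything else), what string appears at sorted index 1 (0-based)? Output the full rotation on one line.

All 12 rotations (rotation i = S[i:]+S[:i]):
  rot[0] = xyyyxxxyyyy$
  rot[1] = yyyxxxyyyy$x
  rot[2] = yyxxxyyyy$xy
  rot[3] = yxxxyyyy$xyy
  rot[4] = xxxyyyy$xyyy
  rot[5] = xxyyyy$xyyyx
  rot[6] = xyyyy$xyyyxx
  rot[7] = yyyy$xyyyxxx
  rot[8] = yyy$xyyyxxxy
  rot[9] = yy$xyyyxxxyy
  rot[10] = y$xyyyxxxyyy
  rot[11] = $xyyyxxxyyyy
Sorted (with $ < everything):
  sorted[0] = $xyyyxxxyyyy
  sorted[1] = xxxyyyy$xyyy
  sorted[2] = xxyyyy$xyyyx
  sorted[3] = xyyyxxxyyyy$
  sorted[4] = xyyyy$xyyyxx
  sorted[5] = y$xyyyxxxyyy
  sorted[6] = yxxxyyyy$xyy
  sorted[7] = yy$xyyyxxxyy
  sorted[8] = yyxxxyyyy$xy
  sorted[9] = yyy$xyyyxxxy
  sorted[10] = yyyxxxyyyy$x
  sorted[11] = yyyy$xyyyxxx
sorted[1] = xxxyyyy$xyyy

Answer: xxxyyyy$xyyy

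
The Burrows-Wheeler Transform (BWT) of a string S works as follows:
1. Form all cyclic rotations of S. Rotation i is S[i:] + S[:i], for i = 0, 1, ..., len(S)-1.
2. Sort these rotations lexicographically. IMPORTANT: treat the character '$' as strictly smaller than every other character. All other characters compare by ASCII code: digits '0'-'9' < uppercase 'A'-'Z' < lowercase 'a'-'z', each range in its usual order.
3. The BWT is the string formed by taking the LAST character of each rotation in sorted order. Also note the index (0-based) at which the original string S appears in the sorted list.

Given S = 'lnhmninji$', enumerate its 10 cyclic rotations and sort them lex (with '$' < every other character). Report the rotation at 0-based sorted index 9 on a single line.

All 10 rotations (rotation i = S[i:]+S[:i]):
  rot[0] = lnhmninji$
  rot[1] = nhmninji$l
  rot[2] = hmninji$ln
  rot[3] = mninji$lnh
  rot[4] = ninji$lnhm
  rot[5] = inji$lnhmn
  rot[6] = nji$lnhmni
  rot[7] = ji$lnhmnin
  rot[8] = i$lnhmninj
  rot[9] = $lnhmninji
Sorted (with $ < everything):
  sorted[0] = $lnhmninji
  sorted[1] = hmninji$ln
  sorted[2] = i$lnhmninj
  sorted[3] = inji$lnhmn
  sorted[4] = ji$lnhmnin
  sorted[5] = lnhmninji$
  sorted[6] = mninji$lnh
  sorted[7] = nhmninji$l
  sorted[8] = ninji$lnhm
  sorted[9] = nji$lnhmni
sorted[9] = nji$lnhmni

Answer: nji$lnhmni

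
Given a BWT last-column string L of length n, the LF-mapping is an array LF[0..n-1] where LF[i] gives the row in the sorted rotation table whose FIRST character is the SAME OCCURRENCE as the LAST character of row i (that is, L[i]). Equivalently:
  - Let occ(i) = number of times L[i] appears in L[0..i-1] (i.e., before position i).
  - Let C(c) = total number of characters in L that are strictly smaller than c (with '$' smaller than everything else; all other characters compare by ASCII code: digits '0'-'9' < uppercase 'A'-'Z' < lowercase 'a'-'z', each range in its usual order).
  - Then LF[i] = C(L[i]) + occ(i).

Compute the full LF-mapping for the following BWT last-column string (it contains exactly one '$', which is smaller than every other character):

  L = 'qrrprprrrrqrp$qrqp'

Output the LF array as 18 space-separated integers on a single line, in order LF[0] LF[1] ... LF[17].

Answer: 5 9 10 1 11 2 12 13 14 15 6 16 3 0 7 17 8 4

Derivation:
Char counts: '$':1, 'p':4, 'q':4, 'r':9
C (first-col start): C('$')=0, C('p')=1, C('q')=5, C('r')=9
L[0]='q': occ=0, LF[0]=C('q')+0=5+0=5
L[1]='r': occ=0, LF[1]=C('r')+0=9+0=9
L[2]='r': occ=1, LF[2]=C('r')+1=9+1=10
L[3]='p': occ=0, LF[3]=C('p')+0=1+0=1
L[4]='r': occ=2, LF[4]=C('r')+2=9+2=11
L[5]='p': occ=1, LF[5]=C('p')+1=1+1=2
L[6]='r': occ=3, LF[6]=C('r')+3=9+3=12
L[7]='r': occ=4, LF[7]=C('r')+4=9+4=13
L[8]='r': occ=5, LF[8]=C('r')+5=9+5=14
L[9]='r': occ=6, LF[9]=C('r')+6=9+6=15
L[10]='q': occ=1, LF[10]=C('q')+1=5+1=6
L[11]='r': occ=7, LF[11]=C('r')+7=9+7=16
L[12]='p': occ=2, LF[12]=C('p')+2=1+2=3
L[13]='$': occ=0, LF[13]=C('$')+0=0+0=0
L[14]='q': occ=2, LF[14]=C('q')+2=5+2=7
L[15]='r': occ=8, LF[15]=C('r')+8=9+8=17
L[16]='q': occ=3, LF[16]=C('q')+3=5+3=8
L[17]='p': occ=3, LF[17]=C('p')+3=1+3=4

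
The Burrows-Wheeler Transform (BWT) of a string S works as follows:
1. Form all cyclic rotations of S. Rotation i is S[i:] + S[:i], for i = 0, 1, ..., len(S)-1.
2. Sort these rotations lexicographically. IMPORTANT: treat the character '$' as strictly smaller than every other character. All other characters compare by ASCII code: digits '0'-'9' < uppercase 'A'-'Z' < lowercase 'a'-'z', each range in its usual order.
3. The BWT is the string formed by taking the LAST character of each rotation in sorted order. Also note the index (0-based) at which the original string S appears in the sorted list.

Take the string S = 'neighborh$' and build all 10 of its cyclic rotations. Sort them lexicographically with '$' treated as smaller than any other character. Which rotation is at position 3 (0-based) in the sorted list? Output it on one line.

Answer: ghborh$nei

Derivation:
All 10 rotations (rotation i = S[i:]+S[:i]):
  rot[0] = neighborh$
  rot[1] = eighborh$n
  rot[2] = ighborh$ne
  rot[3] = ghborh$nei
  rot[4] = hborh$neig
  rot[5] = borh$neigh
  rot[6] = orh$neighb
  rot[7] = rh$neighbo
  rot[8] = h$neighbor
  rot[9] = $neighborh
Sorted (with $ < everything):
  sorted[0] = $neighborh
  sorted[1] = borh$neigh
  sorted[2] = eighborh$n
  sorted[3] = ghborh$nei
  sorted[4] = h$neighbor
  sorted[5] = hborh$neig
  sorted[6] = ighborh$ne
  sorted[7] = neighborh$
  sorted[8] = orh$neighb
  sorted[9] = rh$neighbo
sorted[3] = ghborh$nei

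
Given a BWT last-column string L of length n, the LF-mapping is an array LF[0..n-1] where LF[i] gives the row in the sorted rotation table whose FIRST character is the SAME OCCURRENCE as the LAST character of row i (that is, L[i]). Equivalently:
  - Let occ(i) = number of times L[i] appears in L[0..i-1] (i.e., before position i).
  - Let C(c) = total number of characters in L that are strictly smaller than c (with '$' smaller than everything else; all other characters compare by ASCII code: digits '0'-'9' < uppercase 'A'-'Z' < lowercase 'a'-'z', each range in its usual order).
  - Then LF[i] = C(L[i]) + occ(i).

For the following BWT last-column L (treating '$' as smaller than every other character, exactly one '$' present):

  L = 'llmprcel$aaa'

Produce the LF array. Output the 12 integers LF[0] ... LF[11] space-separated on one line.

Char counts: '$':1, 'a':3, 'c':1, 'e':1, 'l':3, 'm':1, 'p':1, 'r':1
C (first-col start): C('$')=0, C('a')=1, C('c')=4, C('e')=5, C('l')=6, C('m')=9, C('p')=10, C('r')=11
L[0]='l': occ=0, LF[0]=C('l')+0=6+0=6
L[1]='l': occ=1, LF[1]=C('l')+1=6+1=7
L[2]='m': occ=0, LF[2]=C('m')+0=9+0=9
L[3]='p': occ=0, LF[3]=C('p')+0=10+0=10
L[4]='r': occ=0, LF[4]=C('r')+0=11+0=11
L[5]='c': occ=0, LF[5]=C('c')+0=4+0=4
L[6]='e': occ=0, LF[6]=C('e')+0=5+0=5
L[7]='l': occ=2, LF[7]=C('l')+2=6+2=8
L[8]='$': occ=0, LF[8]=C('$')+0=0+0=0
L[9]='a': occ=0, LF[9]=C('a')+0=1+0=1
L[10]='a': occ=1, LF[10]=C('a')+1=1+1=2
L[11]='a': occ=2, LF[11]=C('a')+2=1+2=3

Answer: 6 7 9 10 11 4 5 8 0 1 2 3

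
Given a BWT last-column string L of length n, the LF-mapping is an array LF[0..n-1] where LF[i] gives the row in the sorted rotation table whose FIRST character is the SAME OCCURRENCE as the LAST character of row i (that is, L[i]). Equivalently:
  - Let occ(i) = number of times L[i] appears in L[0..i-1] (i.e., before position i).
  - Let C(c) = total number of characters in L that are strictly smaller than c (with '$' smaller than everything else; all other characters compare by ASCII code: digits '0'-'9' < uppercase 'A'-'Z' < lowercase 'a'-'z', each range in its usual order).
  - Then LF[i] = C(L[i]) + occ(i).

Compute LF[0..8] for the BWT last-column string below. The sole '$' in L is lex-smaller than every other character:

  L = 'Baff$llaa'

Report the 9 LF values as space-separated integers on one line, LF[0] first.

Answer: 1 2 5 6 0 7 8 3 4

Derivation:
Char counts: '$':1, 'B':1, 'a':3, 'f':2, 'l':2
C (first-col start): C('$')=0, C('B')=1, C('a')=2, C('f')=5, C('l')=7
L[0]='B': occ=0, LF[0]=C('B')+0=1+0=1
L[1]='a': occ=0, LF[1]=C('a')+0=2+0=2
L[2]='f': occ=0, LF[2]=C('f')+0=5+0=5
L[3]='f': occ=1, LF[3]=C('f')+1=5+1=6
L[4]='$': occ=0, LF[4]=C('$')+0=0+0=0
L[5]='l': occ=0, LF[5]=C('l')+0=7+0=7
L[6]='l': occ=1, LF[6]=C('l')+1=7+1=8
L[7]='a': occ=1, LF[7]=C('a')+1=2+1=3
L[8]='a': occ=2, LF[8]=C('a')+2=2+2=4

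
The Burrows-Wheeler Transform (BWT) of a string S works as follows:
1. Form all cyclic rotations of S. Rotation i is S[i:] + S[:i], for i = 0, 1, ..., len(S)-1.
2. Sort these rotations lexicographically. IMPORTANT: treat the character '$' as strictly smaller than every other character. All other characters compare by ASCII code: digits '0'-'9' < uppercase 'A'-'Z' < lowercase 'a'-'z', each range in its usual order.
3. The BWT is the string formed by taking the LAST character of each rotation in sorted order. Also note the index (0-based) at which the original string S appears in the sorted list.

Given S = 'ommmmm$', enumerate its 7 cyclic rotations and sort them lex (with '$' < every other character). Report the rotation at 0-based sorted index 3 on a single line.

Answer: mmm$omm

Derivation:
All 7 rotations (rotation i = S[i:]+S[:i]):
  rot[0] = ommmmm$
  rot[1] = mmmmm$o
  rot[2] = mmmm$om
  rot[3] = mmm$omm
  rot[4] = mm$ommm
  rot[5] = m$ommmm
  rot[6] = $ommmmm
Sorted (with $ < everything):
  sorted[0] = $ommmmm
  sorted[1] = m$ommmm
  sorted[2] = mm$ommm
  sorted[3] = mmm$omm
  sorted[4] = mmmm$om
  sorted[5] = mmmmm$o
  sorted[6] = ommmmm$
sorted[3] = mmm$omm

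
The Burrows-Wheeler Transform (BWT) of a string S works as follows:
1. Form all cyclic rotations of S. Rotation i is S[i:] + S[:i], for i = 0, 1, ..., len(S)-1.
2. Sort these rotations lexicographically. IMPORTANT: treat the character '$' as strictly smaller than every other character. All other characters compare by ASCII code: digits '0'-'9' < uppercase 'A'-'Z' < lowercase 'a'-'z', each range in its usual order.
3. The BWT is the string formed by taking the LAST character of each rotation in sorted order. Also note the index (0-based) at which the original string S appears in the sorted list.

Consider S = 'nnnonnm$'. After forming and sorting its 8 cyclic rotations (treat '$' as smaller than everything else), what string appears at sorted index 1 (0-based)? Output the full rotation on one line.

Answer: m$nnnonn

Derivation:
All 8 rotations (rotation i = S[i:]+S[:i]):
  rot[0] = nnnonnm$
  rot[1] = nnonnm$n
  rot[2] = nonnm$nn
  rot[3] = onnm$nnn
  rot[4] = nnm$nnno
  rot[5] = nm$nnnon
  rot[6] = m$nnnonn
  rot[7] = $nnnonnm
Sorted (with $ < everything):
  sorted[0] = $nnnonnm
  sorted[1] = m$nnnonn
  sorted[2] = nm$nnnon
  sorted[3] = nnm$nnno
  sorted[4] = nnnonnm$
  sorted[5] = nnonnm$n
  sorted[6] = nonnm$nn
  sorted[7] = onnm$nnn
sorted[1] = m$nnnonn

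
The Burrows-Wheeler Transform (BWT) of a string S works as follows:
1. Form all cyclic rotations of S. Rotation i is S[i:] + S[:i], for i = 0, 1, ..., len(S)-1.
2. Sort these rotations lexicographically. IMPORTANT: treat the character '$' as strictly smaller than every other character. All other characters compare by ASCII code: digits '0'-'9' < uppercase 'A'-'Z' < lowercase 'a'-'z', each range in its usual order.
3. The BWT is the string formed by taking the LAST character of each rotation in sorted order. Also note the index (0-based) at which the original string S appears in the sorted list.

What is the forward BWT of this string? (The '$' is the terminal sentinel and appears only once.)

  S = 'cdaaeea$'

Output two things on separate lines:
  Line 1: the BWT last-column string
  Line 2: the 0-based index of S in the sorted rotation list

Answer: aeda$cea
4

Derivation:
All 8 rotations (rotation i = S[i:]+S[:i]):
  rot[0] = cdaaeea$
  rot[1] = daaeea$c
  rot[2] = aaeea$cd
  rot[3] = aeea$cda
  rot[4] = eea$cdaa
  rot[5] = ea$cdaae
  rot[6] = a$cdaaee
  rot[7] = $cdaaeea
Sorted (with $ < everything):
  sorted[0] = $cdaaeea  (last char: 'a')
  sorted[1] = a$cdaaee  (last char: 'e')
  sorted[2] = aaeea$cd  (last char: 'd')
  sorted[3] = aeea$cda  (last char: 'a')
  sorted[4] = cdaaeea$  (last char: '$')
  sorted[5] = daaeea$c  (last char: 'c')
  sorted[6] = ea$cdaae  (last char: 'e')
  sorted[7] = eea$cdaa  (last char: 'a')
Last column: aeda$cea
Original string S is at sorted index 4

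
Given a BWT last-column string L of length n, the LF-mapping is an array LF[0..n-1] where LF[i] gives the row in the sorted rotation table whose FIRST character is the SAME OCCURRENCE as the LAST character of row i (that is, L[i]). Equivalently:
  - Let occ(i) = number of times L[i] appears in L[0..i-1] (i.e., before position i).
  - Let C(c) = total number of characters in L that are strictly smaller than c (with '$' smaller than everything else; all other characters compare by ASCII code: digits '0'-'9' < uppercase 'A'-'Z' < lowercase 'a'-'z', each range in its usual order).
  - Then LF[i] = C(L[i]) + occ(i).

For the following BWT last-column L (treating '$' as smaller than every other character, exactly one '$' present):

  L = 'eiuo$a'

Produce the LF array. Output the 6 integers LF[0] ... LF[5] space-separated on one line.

Answer: 2 3 5 4 0 1

Derivation:
Char counts: '$':1, 'a':1, 'e':1, 'i':1, 'o':1, 'u':1
C (first-col start): C('$')=0, C('a')=1, C('e')=2, C('i')=3, C('o')=4, C('u')=5
L[0]='e': occ=0, LF[0]=C('e')+0=2+0=2
L[1]='i': occ=0, LF[1]=C('i')+0=3+0=3
L[2]='u': occ=0, LF[2]=C('u')+0=5+0=5
L[3]='o': occ=0, LF[3]=C('o')+0=4+0=4
L[4]='$': occ=0, LF[4]=C('$')+0=0+0=0
L[5]='a': occ=0, LF[5]=C('a')+0=1+0=1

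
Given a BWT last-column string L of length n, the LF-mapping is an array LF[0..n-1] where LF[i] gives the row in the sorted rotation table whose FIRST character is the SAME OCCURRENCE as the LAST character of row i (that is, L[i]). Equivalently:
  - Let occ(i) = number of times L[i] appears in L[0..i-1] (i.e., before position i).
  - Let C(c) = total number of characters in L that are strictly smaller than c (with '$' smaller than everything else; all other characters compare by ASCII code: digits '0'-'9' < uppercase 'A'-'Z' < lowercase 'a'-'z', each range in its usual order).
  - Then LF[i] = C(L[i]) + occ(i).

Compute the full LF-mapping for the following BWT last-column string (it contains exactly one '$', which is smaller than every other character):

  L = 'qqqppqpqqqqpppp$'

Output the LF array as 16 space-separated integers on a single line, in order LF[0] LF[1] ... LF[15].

Answer: 8 9 10 1 2 11 3 12 13 14 15 4 5 6 7 0

Derivation:
Char counts: '$':1, 'p':7, 'q':8
C (first-col start): C('$')=0, C('p')=1, C('q')=8
L[0]='q': occ=0, LF[0]=C('q')+0=8+0=8
L[1]='q': occ=1, LF[1]=C('q')+1=8+1=9
L[2]='q': occ=2, LF[2]=C('q')+2=8+2=10
L[3]='p': occ=0, LF[3]=C('p')+0=1+0=1
L[4]='p': occ=1, LF[4]=C('p')+1=1+1=2
L[5]='q': occ=3, LF[5]=C('q')+3=8+3=11
L[6]='p': occ=2, LF[6]=C('p')+2=1+2=3
L[7]='q': occ=4, LF[7]=C('q')+4=8+4=12
L[8]='q': occ=5, LF[8]=C('q')+5=8+5=13
L[9]='q': occ=6, LF[9]=C('q')+6=8+6=14
L[10]='q': occ=7, LF[10]=C('q')+7=8+7=15
L[11]='p': occ=3, LF[11]=C('p')+3=1+3=4
L[12]='p': occ=4, LF[12]=C('p')+4=1+4=5
L[13]='p': occ=5, LF[13]=C('p')+5=1+5=6
L[14]='p': occ=6, LF[14]=C('p')+6=1+6=7
L[15]='$': occ=0, LF[15]=C('$')+0=0+0=0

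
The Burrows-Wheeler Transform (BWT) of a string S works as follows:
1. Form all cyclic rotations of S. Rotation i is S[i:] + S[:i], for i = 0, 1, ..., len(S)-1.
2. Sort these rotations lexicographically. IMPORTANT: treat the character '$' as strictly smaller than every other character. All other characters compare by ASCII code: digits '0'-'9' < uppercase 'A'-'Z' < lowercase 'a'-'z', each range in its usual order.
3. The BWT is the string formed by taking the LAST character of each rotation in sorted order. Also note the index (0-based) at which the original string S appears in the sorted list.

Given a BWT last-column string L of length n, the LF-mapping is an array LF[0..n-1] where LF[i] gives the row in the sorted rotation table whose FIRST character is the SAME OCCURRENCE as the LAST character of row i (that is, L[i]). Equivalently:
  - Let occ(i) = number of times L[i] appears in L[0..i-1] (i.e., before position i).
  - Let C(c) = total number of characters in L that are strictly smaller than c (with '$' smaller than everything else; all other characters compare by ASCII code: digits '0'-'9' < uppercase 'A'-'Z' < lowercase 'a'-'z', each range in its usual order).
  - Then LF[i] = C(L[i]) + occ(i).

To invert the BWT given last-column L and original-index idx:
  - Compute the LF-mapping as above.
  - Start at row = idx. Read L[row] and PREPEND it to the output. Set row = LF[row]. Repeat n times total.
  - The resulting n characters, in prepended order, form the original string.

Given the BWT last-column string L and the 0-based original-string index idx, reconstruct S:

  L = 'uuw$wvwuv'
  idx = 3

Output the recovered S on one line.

LF mapping: 1 2 6 0 7 4 8 3 5
Walk LF starting at row 3, prepending L[row]:
  step 1: row=3, L[3]='$', prepend. Next row=LF[3]=0
  step 2: row=0, L[0]='u', prepend. Next row=LF[0]=1
  step 3: row=1, L[1]='u', prepend. Next row=LF[1]=2
  step 4: row=2, L[2]='w', prepend. Next row=LF[2]=6
  step 5: row=6, L[6]='w', prepend. Next row=LF[6]=8
  step 6: row=8, L[8]='v', prepend. Next row=LF[8]=5
  step 7: row=5, L[5]='v', prepend. Next row=LF[5]=4
  step 8: row=4, L[4]='w', prepend. Next row=LF[4]=7
  step 9: row=7, L[7]='u', prepend. Next row=LF[7]=3
Reversed output: uwvvwwuu$

Answer: uwvvwwuu$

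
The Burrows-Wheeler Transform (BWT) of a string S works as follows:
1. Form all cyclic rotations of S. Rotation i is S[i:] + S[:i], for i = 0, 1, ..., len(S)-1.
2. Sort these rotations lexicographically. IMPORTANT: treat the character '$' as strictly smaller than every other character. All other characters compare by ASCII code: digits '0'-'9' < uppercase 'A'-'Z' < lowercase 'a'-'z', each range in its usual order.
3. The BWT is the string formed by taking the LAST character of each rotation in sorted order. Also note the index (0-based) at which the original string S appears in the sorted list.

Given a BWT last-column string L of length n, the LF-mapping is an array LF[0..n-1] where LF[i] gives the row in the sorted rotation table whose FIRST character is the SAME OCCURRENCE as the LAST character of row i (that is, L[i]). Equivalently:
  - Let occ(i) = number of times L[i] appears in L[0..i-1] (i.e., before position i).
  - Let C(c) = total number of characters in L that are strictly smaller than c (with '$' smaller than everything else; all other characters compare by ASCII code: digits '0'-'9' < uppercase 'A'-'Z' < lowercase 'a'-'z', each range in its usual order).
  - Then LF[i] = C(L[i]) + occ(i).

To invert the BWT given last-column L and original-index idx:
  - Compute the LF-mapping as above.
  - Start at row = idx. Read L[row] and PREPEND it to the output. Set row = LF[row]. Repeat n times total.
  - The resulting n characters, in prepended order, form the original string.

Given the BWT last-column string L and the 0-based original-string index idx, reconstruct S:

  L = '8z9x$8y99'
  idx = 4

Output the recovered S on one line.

LF mapping: 1 8 3 6 0 2 7 4 5
Walk LF starting at row 4, prepending L[row]:
  step 1: row=4, L[4]='$', prepend. Next row=LF[4]=0
  step 2: row=0, L[0]='8', prepend. Next row=LF[0]=1
  step 3: row=1, L[1]='z', prepend. Next row=LF[1]=8
  step 4: row=8, L[8]='9', prepend. Next row=LF[8]=5
  step 5: row=5, L[5]='8', prepend. Next row=LF[5]=2
  step 6: row=2, L[2]='9', prepend. Next row=LF[2]=3
  step 7: row=3, L[3]='x', prepend. Next row=LF[3]=6
  step 8: row=6, L[6]='y', prepend. Next row=LF[6]=7
  step 9: row=7, L[7]='9', prepend. Next row=LF[7]=4
Reversed output: 9yx989z8$

Answer: 9yx989z8$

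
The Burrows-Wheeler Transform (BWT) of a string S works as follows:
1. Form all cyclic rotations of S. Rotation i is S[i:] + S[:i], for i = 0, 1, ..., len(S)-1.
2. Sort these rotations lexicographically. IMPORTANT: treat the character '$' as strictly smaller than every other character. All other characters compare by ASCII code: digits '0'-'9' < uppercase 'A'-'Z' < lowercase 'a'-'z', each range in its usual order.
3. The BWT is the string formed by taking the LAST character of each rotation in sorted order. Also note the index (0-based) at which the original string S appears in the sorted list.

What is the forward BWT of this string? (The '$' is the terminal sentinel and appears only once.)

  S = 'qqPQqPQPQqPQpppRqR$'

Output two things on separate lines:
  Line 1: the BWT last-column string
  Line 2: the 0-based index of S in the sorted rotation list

Answer: RqqqQPPPPqpppQQQqR$
18

Derivation:
All 19 rotations (rotation i = S[i:]+S[:i]):
  rot[0] = qqPQqPQPQqPQpppRqR$
  rot[1] = qPQqPQPQqPQpppRqR$q
  rot[2] = PQqPQPQqPQpppRqR$qq
  rot[3] = QqPQPQqPQpppRqR$qqP
  rot[4] = qPQPQqPQpppRqR$qqPQ
  rot[5] = PQPQqPQpppRqR$qqPQq
  rot[6] = QPQqPQpppRqR$qqPQqP
  rot[7] = PQqPQpppRqR$qqPQqPQ
  rot[8] = QqPQpppRqR$qqPQqPQP
  rot[9] = qPQpppRqR$qqPQqPQPQ
  rot[10] = PQpppRqR$qqPQqPQPQq
  rot[11] = QpppRqR$qqPQqPQPQqP
  rot[12] = pppRqR$qqPQqPQPQqPQ
  rot[13] = ppRqR$qqPQqPQPQqPQp
  rot[14] = pRqR$qqPQqPQPQqPQpp
  rot[15] = RqR$qqPQqPQPQqPQppp
  rot[16] = qR$qqPQqPQPQqPQpppR
  rot[17] = R$qqPQqPQPQqPQpppRq
  rot[18] = $qqPQqPQPQqPQpppRqR
Sorted (with $ < everything):
  sorted[0] = $qqPQqPQPQqPQpppRqR  (last char: 'R')
  sorted[1] = PQPQqPQpppRqR$qqPQq  (last char: 'q')
  sorted[2] = PQpppRqR$qqPQqPQPQq  (last char: 'q')
  sorted[3] = PQqPQPQqPQpppRqR$qq  (last char: 'q')
  sorted[4] = PQqPQpppRqR$qqPQqPQ  (last char: 'Q')
  sorted[5] = QPQqPQpppRqR$qqPQqP  (last char: 'P')
  sorted[6] = QpppRqR$qqPQqPQPQqP  (last char: 'P')
  sorted[7] = QqPQPQqPQpppRqR$qqP  (last char: 'P')
  sorted[8] = QqPQpppRqR$qqPQqPQP  (last char: 'P')
  sorted[9] = R$qqPQqPQPQqPQpppRq  (last char: 'q')
  sorted[10] = RqR$qqPQqPQPQqPQppp  (last char: 'p')
  sorted[11] = pRqR$qqPQqPQPQqPQpp  (last char: 'p')
  sorted[12] = ppRqR$qqPQqPQPQqPQp  (last char: 'p')
  sorted[13] = pppRqR$qqPQqPQPQqPQ  (last char: 'Q')
  sorted[14] = qPQPQqPQpppRqR$qqPQ  (last char: 'Q')
  sorted[15] = qPQpppRqR$qqPQqPQPQ  (last char: 'Q')
  sorted[16] = qPQqPQPQqPQpppRqR$q  (last char: 'q')
  sorted[17] = qR$qqPQqPQPQqPQpppR  (last char: 'R')
  sorted[18] = qqPQqPQPQqPQpppRqR$  (last char: '$')
Last column: RqqqQPPPPqpppQQQqR$
Original string S is at sorted index 18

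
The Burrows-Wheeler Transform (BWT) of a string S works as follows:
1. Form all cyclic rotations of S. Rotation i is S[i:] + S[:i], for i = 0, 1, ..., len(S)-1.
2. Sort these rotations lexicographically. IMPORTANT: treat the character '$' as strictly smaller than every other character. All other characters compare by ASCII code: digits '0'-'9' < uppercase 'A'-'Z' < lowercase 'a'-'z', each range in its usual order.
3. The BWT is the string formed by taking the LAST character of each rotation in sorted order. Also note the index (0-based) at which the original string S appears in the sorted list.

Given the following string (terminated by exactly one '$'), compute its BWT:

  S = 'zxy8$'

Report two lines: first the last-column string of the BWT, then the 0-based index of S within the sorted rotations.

All 5 rotations (rotation i = S[i:]+S[:i]):
  rot[0] = zxy8$
  rot[1] = xy8$z
  rot[2] = y8$zx
  rot[3] = 8$zxy
  rot[4] = $zxy8
Sorted (with $ < everything):
  sorted[0] = $zxy8  (last char: '8')
  sorted[1] = 8$zxy  (last char: 'y')
  sorted[2] = xy8$z  (last char: 'z')
  sorted[3] = y8$zx  (last char: 'x')
  sorted[4] = zxy8$  (last char: '$')
Last column: 8yzx$
Original string S is at sorted index 4

Answer: 8yzx$
4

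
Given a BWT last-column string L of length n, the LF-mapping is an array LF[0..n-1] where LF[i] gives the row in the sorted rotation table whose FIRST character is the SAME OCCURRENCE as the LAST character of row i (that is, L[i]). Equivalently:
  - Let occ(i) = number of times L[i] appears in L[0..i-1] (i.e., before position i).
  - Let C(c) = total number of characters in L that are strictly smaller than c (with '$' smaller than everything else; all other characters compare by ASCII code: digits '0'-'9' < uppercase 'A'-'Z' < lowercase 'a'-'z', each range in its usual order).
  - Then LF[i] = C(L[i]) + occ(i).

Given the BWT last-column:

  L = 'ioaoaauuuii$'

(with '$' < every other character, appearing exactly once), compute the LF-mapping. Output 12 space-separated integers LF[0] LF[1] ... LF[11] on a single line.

Answer: 4 7 1 8 2 3 9 10 11 5 6 0

Derivation:
Char counts: '$':1, 'a':3, 'i':3, 'o':2, 'u':3
C (first-col start): C('$')=0, C('a')=1, C('i')=4, C('o')=7, C('u')=9
L[0]='i': occ=0, LF[0]=C('i')+0=4+0=4
L[1]='o': occ=0, LF[1]=C('o')+0=7+0=7
L[2]='a': occ=0, LF[2]=C('a')+0=1+0=1
L[3]='o': occ=1, LF[3]=C('o')+1=7+1=8
L[4]='a': occ=1, LF[4]=C('a')+1=1+1=2
L[5]='a': occ=2, LF[5]=C('a')+2=1+2=3
L[6]='u': occ=0, LF[6]=C('u')+0=9+0=9
L[7]='u': occ=1, LF[7]=C('u')+1=9+1=10
L[8]='u': occ=2, LF[8]=C('u')+2=9+2=11
L[9]='i': occ=1, LF[9]=C('i')+1=4+1=5
L[10]='i': occ=2, LF[10]=C('i')+2=4+2=6
L[11]='$': occ=0, LF[11]=C('$')+0=0+0=0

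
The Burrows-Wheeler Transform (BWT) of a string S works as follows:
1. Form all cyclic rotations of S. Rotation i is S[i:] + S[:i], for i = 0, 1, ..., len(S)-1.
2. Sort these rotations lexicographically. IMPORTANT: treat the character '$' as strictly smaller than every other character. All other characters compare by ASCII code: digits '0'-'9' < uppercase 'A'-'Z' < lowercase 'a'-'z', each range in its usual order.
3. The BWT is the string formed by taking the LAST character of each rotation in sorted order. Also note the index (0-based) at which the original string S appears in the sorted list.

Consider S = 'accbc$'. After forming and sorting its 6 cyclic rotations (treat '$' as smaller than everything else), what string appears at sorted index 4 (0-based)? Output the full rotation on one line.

All 6 rotations (rotation i = S[i:]+S[:i]):
  rot[0] = accbc$
  rot[1] = ccbc$a
  rot[2] = cbc$ac
  rot[3] = bc$acc
  rot[4] = c$accb
  rot[5] = $accbc
Sorted (with $ < everything):
  sorted[0] = $accbc
  sorted[1] = accbc$
  sorted[2] = bc$acc
  sorted[3] = c$accb
  sorted[4] = cbc$ac
  sorted[5] = ccbc$a
sorted[4] = cbc$ac

Answer: cbc$ac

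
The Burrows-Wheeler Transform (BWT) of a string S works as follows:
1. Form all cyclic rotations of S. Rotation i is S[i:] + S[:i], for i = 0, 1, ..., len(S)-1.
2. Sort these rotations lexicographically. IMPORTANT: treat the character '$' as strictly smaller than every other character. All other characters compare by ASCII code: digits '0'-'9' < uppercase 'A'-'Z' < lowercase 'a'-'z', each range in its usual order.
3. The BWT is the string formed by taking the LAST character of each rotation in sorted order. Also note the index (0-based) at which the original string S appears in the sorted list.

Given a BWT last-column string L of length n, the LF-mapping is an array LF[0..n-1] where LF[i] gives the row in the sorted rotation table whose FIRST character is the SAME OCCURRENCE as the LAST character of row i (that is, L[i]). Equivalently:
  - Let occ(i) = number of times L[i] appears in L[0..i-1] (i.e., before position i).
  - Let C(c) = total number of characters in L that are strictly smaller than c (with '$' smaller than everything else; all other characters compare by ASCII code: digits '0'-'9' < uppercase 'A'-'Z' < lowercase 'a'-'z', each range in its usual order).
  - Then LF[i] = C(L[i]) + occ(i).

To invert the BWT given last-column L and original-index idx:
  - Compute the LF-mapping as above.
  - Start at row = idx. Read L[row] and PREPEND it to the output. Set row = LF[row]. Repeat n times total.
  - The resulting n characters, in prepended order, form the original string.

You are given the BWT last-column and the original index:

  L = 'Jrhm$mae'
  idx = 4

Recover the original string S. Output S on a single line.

Answer: hammerJ$

Derivation:
LF mapping: 1 7 4 5 0 6 2 3
Walk LF starting at row 4, prepending L[row]:
  step 1: row=4, L[4]='$', prepend. Next row=LF[4]=0
  step 2: row=0, L[0]='J', prepend. Next row=LF[0]=1
  step 3: row=1, L[1]='r', prepend. Next row=LF[1]=7
  step 4: row=7, L[7]='e', prepend. Next row=LF[7]=3
  step 5: row=3, L[3]='m', prepend. Next row=LF[3]=5
  step 6: row=5, L[5]='m', prepend. Next row=LF[5]=6
  step 7: row=6, L[6]='a', prepend. Next row=LF[6]=2
  step 8: row=2, L[2]='h', prepend. Next row=LF[2]=4
Reversed output: hammerJ$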